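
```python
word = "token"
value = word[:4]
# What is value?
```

word has length 5. The slice word[:4] selects indices [0, 1, 2, 3] (0->'t', 1->'o', 2->'k', 3->'e'), giving 'toke'.

'toke'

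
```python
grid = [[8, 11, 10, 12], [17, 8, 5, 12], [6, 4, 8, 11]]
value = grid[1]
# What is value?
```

grid has 3 rows. Row 1 is [17, 8, 5, 12].

[17, 8, 5, 12]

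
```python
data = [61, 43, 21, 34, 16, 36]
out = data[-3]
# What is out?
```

data has length 6. Negative index -3 maps to positive index 6 + (-3) = 3. data[3] = 34.

34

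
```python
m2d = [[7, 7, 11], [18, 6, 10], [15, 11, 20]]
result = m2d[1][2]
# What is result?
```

m2d[1] = [18, 6, 10]. Taking column 2 of that row yields 10.

10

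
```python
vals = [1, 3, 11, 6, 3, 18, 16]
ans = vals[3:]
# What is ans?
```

vals has length 7. The slice vals[3:] selects indices [3, 4, 5, 6] (3->6, 4->3, 5->18, 6->16), giving [6, 3, 18, 16].

[6, 3, 18, 16]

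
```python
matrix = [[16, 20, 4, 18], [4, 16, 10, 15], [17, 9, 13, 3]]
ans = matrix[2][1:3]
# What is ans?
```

matrix[2] = [17, 9, 13, 3]. matrix[2] has length 4. The slice matrix[2][1:3] selects indices [1, 2] (1->9, 2->13), giving [9, 13].

[9, 13]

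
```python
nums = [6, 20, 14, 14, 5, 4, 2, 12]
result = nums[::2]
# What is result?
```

nums has length 8. The slice nums[::2] selects indices [0, 2, 4, 6] (0->6, 2->14, 4->5, 6->2), giving [6, 14, 5, 2].

[6, 14, 5, 2]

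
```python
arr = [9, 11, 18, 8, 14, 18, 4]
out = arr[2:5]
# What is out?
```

arr has length 7. The slice arr[2:5] selects indices [2, 3, 4] (2->18, 3->8, 4->14), giving [18, 8, 14].

[18, 8, 14]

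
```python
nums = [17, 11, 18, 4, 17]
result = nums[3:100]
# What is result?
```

nums has length 5. The slice nums[3:100] selects indices [3, 4] (3->4, 4->17), giving [4, 17].

[4, 17]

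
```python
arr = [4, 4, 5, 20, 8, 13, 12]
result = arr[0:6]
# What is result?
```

arr has length 7. The slice arr[0:6] selects indices [0, 1, 2, 3, 4, 5] (0->4, 1->4, 2->5, 3->20, 4->8, 5->13), giving [4, 4, 5, 20, 8, 13].

[4, 4, 5, 20, 8, 13]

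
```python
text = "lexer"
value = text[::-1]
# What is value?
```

text has length 5. The slice text[::-1] selects indices [4, 3, 2, 1, 0] (4->'r', 3->'e', 2->'x', 1->'e', 0->'l'), giving 'rexel'.

'rexel'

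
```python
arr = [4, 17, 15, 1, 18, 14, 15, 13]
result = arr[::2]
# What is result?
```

arr has length 8. The slice arr[::2] selects indices [0, 2, 4, 6] (0->4, 2->15, 4->18, 6->15), giving [4, 15, 18, 15].

[4, 15, 18, 15]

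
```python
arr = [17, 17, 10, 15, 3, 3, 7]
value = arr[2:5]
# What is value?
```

arr has length 7. The slice arr[2:5] selects indices [2, 3, 4] (2->10, 3->15, 4->3), giving [10, 15, 3].

[10, 15, 3]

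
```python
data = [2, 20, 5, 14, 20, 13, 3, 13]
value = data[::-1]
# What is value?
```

data has length 8. The slice data[::-1] selects indices [7, 6, 5, 4, 3, 2, 1, 0] (7->13, 6->3, 5->13, 4->20, 3->14, 2->5, 1->20, 0->2), giving [13, 3, 13, 20, 14, 5, 20, 2].

[13, 3, 13, 20, 14, 5, 20, 2]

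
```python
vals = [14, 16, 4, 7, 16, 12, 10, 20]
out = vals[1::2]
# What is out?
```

vals has length 8. The slice vals[1::2] selects indices [1, 3, 5, 7] (1->16, 3->7, 5->12, 7->20), giving [16, 7, 12, 20].

[16, 7, 12, 20]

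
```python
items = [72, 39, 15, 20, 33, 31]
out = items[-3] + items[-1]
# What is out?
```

items has length 6. Negative index -3 maps to positive index 6 + (-3) = 3. items[3] = 20.
items has length 6. Negative index -1 maps to positive index 6 + (-1) = 5. items[5] = 31.
Sum: 20 + 31 = 51.

51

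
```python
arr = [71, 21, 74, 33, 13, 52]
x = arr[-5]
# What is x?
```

arr has length 6. Negative index -5 maps to positive index 6 + (-5) = 1. arr[1] = 21.

21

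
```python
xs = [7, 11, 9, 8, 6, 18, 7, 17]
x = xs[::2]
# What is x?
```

xs has length 8. The slice xs[::2] selects indices [0, 2, 4, 6] (0->7, 2->9, 4->6, 6->7), giving [7, 9, 6, 7].

[7, 9, 6, 7]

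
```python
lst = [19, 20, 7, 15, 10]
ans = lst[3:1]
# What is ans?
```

lst has length 5. The slice lst[3:1] resolves to an empty index range, so the result is [].

[]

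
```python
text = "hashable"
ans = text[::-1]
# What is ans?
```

text has length 8. The slice text[::-1] selects indices [7, 6, 5, 4, 3, 2, 1, 0] (7->'e', 6->'l', 5->'b', 4->'a', 3->'h', 2->'s', 1->'a', 0->'h'), giving 'elbahsah'.

'elbahsah'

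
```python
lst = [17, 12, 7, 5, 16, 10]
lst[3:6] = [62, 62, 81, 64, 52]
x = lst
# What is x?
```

lst starts as [17, 12, 7, 5, 16, 10] (length 6). The slice lst[3:6] covers indices [3, 4, 5] with values [5, 16, 10]. Replacing that slice with [62, 62, 81, 64, 52] (different length) produces [17, 12, 7, 62, 62, 81, 64, 52].

[17, 12, 7, 62, 62, 81, 64, 52]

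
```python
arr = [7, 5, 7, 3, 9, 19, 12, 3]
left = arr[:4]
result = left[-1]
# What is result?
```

arr has length 8. The slice arr[:4] selects indices [0, 1, 2, 3] (0->7, 1->5, 2->7, 3->3), giving [7, 5, 7, 3]. So left = [7, 5, 7, 3]. Then left[-1] = 3.

3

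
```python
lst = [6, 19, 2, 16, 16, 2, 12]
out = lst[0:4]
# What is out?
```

lst has length 7. The slice lst[0:4] selects indices [0, 1, 2, 3] (0->6, 1->19, 2->2, 3->16), giving [6, 19, 2, 16].

[6, 19, 2, 16]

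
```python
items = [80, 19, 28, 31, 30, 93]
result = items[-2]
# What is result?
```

items has length 6. Negative index -2 maps to positive index 6 + (-2) = 4. items[4] = 30.

30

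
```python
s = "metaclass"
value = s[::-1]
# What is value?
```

s has length 9. The slice s[::-1] selects indices [8, 7, 6, 5, 4, 3, 2, 1, 0] (8->'s', 7->'s', 6->'a', 5->'l', 4->'c', 3->'a', 2->'t', 1->'e', 0->'m'), giving 'ssalcatem'.

'ssalcatem'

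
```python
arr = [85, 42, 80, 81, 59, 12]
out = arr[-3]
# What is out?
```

arr has length 6. Negative index -3 maps to positive index 6 + (-3) = 3. arr[3] = 81.

81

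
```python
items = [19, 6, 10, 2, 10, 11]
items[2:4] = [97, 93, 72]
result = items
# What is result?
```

items starts as [19, 6, 10, 2, 10, 11] (length 6). The slice items[2:4] covers indices [2, 3] with values [10, 2]. Replacing that slice with [97, 93, 72] (different length) produces [19, 6, 97, 93, 72, 10, 11].

[19, 6, 97, 93, 72, 10, 11]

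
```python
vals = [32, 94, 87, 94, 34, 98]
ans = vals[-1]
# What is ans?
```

vals has length 6. Negative index -1 maps to positive index 6 + (-1) = 5. vals[5] = 98.

98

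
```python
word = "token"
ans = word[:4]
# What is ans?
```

word has length 5. The slice word[:4] selects indices [0, 1, 2, 3] (0->'t', 1->'o', 2->'k', 3->'e'), giving 'toke'.

'toke'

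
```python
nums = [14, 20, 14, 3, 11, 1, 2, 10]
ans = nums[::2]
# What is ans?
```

nums has length 8. The slice nums[::2] selects indices [0, 2, 4, 6] (0->14, 2->14, 4->11, 6->2), giving [14, 14, 11, 2].

[14, 14, 11, 2]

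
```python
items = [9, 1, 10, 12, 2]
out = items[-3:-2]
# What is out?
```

items has length 5. The slice items[-3:-2] selects indices [2] (2->10), giving [10].

[10]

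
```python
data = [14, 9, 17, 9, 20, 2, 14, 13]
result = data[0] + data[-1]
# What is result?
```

data has length 8. data[0] = 14.
data has length 8. Negative index -1 maps to positive index 8 + (-1) = 7. data[7] = 13.
Sum: 14 + 13 = 27.

27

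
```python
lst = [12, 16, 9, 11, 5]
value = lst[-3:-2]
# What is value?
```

lst has length 5. The slice lst[-3:-2] selects indices [2] (2->9), giving [9].

[9]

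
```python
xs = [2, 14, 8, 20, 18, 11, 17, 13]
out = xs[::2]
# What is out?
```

xs has length 8. The slice xs[::2] selects indices [0, 2, 4, 6] (0->2, 2->8, 4->18, 6->17), giving [2, 8, 18, 17].

[2, 8, 18, 17]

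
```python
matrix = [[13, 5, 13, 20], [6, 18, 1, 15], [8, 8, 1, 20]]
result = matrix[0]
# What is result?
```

matrix has 3 rows. Row 0 is [13, 5, 13, 20].

[13, 5, 13, 20]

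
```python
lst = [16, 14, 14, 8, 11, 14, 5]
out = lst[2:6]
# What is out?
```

lst has length 7. The slice lst[2:6] selects indices [2, 3, 4, 5] (2->14, 3->8, 4->11, 5->14), giving [14, 8, 11, 14].

[14, 8, 11, 14]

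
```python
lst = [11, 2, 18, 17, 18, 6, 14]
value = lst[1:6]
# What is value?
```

lst has length 7. The slice lst[1:6] selects indices [1, 2, 3, 4, 5] (1->2, 2->18, 3->17, 4->18, 5->6), giving [2, 18, 17, 18, 6].

[2, 18, 17, 18, 6]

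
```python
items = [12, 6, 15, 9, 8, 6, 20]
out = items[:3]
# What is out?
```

items has length 7. The slice items[:3] selects indices [0, 1, 2] (0->12, 1->6, 2->15), giving [12, 6, 15].

[12, 6, 15]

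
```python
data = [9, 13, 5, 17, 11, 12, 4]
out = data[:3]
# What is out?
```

data has length 7. The slice data[:3] selects indices [0, 1, 2] (0->9, 1->13, 2->5), giving [9, 13, 5].

[9, 13, 5]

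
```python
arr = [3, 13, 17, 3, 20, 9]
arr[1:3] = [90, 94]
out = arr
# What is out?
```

arr starts as [3, 13, 17, 3, 20, 9] (length 6). The slice arr[1:3] covers indices [1, 2] with values [13, 17]. Replacing that slice with [90, 94] (same length) produces [3, 90, 94, 3, 20, 9].

[3, 90, 94, 3, 20, 9]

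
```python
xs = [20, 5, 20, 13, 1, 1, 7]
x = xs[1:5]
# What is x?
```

xs has length 7. The slice xs[1:5] selects indices [1, 2, 3, 4] (1->5, 2->20, 3->13, 4->1), giving [5, 20, 13, 1].

[5, 20, 13, 1]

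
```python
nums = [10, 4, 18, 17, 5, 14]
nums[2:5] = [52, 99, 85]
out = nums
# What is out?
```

nums starts as [10, 4, 18, 17, 5, 14] (length 6). The slice nums[2:5] covers indices [2, 3, 4] with values [18, 17, 5]. Replacing that slice with [52, 99, 85] (same length) produces [10, 4, 52, 99, 85, 14].

[10, 4, 52, 99, 85, 14]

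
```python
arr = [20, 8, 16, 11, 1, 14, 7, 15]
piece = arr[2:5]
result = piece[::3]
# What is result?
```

arr has length 8. The slice arr[2:5] selects indices [2, 3, 4] (2->16, 3->11, 4->1), giving [16, 11, 1]. So piece = [16, 11, 1]. piece has length 3. The slice piece[::3] selects indices [0] (0->16), giving [16].

[16]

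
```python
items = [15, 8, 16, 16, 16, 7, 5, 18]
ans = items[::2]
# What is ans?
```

items has length 8. The slice items[::2] selects indices [0, 2, 4, 6] (0->15, 2->16, 4->16, 6->5), giving [15, 16, 16, 5].

[15, 16, 16, 5]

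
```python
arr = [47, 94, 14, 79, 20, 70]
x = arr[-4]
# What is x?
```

arr has length 6. Negative index -4 maps to positive index 6 + (-4) = 2. arr[2] = 14.

14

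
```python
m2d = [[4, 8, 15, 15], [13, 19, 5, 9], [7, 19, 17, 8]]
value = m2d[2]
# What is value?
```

m2d has 3 rows. Row 2 is [7, 19, 17, 8].

[7, 19, 17, 8]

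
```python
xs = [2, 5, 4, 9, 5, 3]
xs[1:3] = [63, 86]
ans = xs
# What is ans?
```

xs starts as [2, 5, 4, 9, 5, 3] (length 6). The slice xs[1:3] covers indices [1, 2] with values [5, 4]. Replacing that slice with [63, 86] (same length) produces [2, 63, 86, 9, 5, 3].

[2, 63, 86, 9, 5, 3]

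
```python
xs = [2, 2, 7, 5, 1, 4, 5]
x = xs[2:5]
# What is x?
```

xs has length 7. The slice xs[2:5] selects indices [2, 3, 4] (2->7, 3->5, 4->1), giving [7, 5, 1].

[7, 5, 1]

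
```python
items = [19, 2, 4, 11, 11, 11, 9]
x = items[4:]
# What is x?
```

items has length 7. The slice items[4:] selects indices [4, 5, 6] (4->11, 5->11, 6->9), giving [11, 11, 9].

[11, 11, 9]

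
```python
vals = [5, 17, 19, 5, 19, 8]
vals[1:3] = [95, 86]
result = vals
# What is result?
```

vals starts as [5, 17, 19, 5, 19, 8] (length 6). The slice vals[1:3] covers indices [1, 2] with values [17, 19]. Replacing that slice with [95, 86] (same length) produces [5, 95, 86, 5, 19, 8].

[5, 95, 86, 5, 19, 8]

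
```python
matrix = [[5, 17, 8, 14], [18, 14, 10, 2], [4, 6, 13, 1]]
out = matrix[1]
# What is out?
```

matrix has 3 rows. Row 1 is [18, 14, 10, 2].

[18, 14, 10, 2]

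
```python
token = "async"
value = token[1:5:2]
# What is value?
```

token has length 5. The slice token[1:5:2] selects indices [1, 3] (1->'s', 3->'n'), giving 'sn'.

'sn'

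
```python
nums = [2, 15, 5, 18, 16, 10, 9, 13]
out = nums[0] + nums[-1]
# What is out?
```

nums has length 8. nums[0] = 2.
nums has length 8. Negative index -1 maps to positive index 8 + (-1) = 7. nums[7] = 13.
Sum: 2 + 13 = 15.

15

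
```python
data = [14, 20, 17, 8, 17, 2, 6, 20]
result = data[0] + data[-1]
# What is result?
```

data has length 8. data[0] = 14.
data has length 8. Negative index -1 maps to positive index 8 + (-1) = 7. data[7] = 20.
Sum: 14 + 20 = 34.

34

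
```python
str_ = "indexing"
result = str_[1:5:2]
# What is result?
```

str_ has length 8. The slice str_[1:5:2] selects indices [1, 3] (1->'n', 3->'e'), giving 'ne'.

'ne'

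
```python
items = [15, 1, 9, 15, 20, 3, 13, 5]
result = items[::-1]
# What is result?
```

items has length 8. The slice items[::-1] selects indices [7, 6, 5, 4, 3, 2, 1, 0] (7->5, 6->13, 5->3, 4->20, 3->15, 2->9, 1->1, 0->15), giving [5, 13, 3, 20, 15, 9, 1, 15].

[5, 13, 3, 20, 15, 9, 1, 15]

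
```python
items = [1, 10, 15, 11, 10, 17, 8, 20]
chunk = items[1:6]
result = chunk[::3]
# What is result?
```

items has length 8. The slice items[1:6] selects indices [1, 2, 3, 4, 5] (1->10, 2->15, 3->11, 4->10, 5->17), giving [10, 15, 11, 10, 17]. So chunk = [10, 15, 11, 10, 17]. chunk has length 5. The slice chunk[::3] selects indices [0, 3] (0->10, 3->10), giving [10, 10].

[10, 10]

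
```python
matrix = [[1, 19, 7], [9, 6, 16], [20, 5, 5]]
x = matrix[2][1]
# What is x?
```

matrix[2] = [20, 5, 5]. Taking column 1 of that row yields 5.

5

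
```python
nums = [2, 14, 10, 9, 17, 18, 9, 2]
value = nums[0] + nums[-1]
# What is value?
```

nums has length 8. nums[0] = 2.
nums has length 8. Negative index -1 maps to positive index 8 + (-1) = 7. nums[7] = 2.
Sum: 2 + 2 = 4.

4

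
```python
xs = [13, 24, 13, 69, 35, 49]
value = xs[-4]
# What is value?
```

xs has length 6. Negative index -4 maps to positive index 6 + (-4) = 2. xs[2] = 13.

13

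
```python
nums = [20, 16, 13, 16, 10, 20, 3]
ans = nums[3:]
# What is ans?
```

nums has length 7. The slice nums[3:] selects indices [3, 4, 5, 6] (3->16, 4->10, 5->20, 6->3), giving [16, 10, 20, 3].

[16, 10, 20, 3]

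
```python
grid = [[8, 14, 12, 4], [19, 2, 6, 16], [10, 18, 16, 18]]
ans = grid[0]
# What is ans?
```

grid has 3 rows. Row 0 is [8, 14, 12, 4].

[8, 14, 12, 4]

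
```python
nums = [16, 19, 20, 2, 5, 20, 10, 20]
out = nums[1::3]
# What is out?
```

nums has length 8. The slice nums[1::3] selects indices [1, 4, 7] (1->19, 4->5, 7->20), giving [19, 5, 20].

[19, 5, 20]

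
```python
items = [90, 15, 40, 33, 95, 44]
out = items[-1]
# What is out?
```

items has length 6. Negative index -1 maps to positive index 6 + (-1) = 5. items[5] = 44.

44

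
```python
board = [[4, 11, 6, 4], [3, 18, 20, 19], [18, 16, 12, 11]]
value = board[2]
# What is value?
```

board has 3 rows. Row 2 is [18, 16, 12, 11].

[18, 16, 12, 11]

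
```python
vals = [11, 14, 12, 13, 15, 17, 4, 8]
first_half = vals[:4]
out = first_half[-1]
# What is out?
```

vals has length 8. The slice vals[:4] selects indices [0, 1, 2, 3] (0->11, 1->14, 2->12, 3->13), giving [11, 14, 12, 13]. So first_half = [11, 14, 12, 13]. Then first_half[-1] = 13.

13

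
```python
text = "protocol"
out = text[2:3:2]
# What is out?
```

text has length 8. The slice text[2:3:2] selects indices [2] (2->'o'), giving 'o'.

'o'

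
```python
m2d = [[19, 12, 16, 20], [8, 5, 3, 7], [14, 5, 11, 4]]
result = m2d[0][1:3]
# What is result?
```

m2d[0] = [19, 12, 16, 20]. m2d[0] has length 4. The slice m2d[0][1:3] selects indices [1, 2] (1->12, 2->16), giving [12, 16].

[12, 16]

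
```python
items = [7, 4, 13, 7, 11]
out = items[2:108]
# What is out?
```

items has length 5. The slice items[2:108] selects indices [2, 3, 4] (2->13, 3->7, 4->11), giving [13, 7, 11].

[13, 7, 11]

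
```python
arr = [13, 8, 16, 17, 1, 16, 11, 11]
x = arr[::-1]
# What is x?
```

arr has length 8. The slice arr[::-1] selects indices [7, 6, 5, 4, 3, 2, 1, 0] (7->11, 6->11, 5->16, 4->1, 3->17, 2->16, 1->8, 0->13), giving [11, 11, 16, 1, 17, 16, 8, 13].

[11, 11, 16, 1, 17, 16, 8, 13]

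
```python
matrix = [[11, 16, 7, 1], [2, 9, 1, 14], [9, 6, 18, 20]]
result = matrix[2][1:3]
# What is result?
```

matrix[2] = [9, 6, 18, 20]. matrix[2] has length 4. The slice matrix[2][1:3] selects indices [1, 2] (1->6, 2->18), giving [6, 18].

[6, 18]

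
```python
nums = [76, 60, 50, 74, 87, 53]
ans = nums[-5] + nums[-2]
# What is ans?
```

nums has length 6. Negative index -5 maps to positive index 6 + (-5) = 1. nums[1] = 60.
nums has length 6. Negative index -2 maps to positive index 6 + (-2) = 4. nums[4] = 87.
Sum: 60 + 87 = 147.

147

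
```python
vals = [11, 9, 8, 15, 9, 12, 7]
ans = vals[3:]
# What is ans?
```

vals has length 7. The slice vals[3:] selects indices [3, 4, 5, 6] (3->15, 4->9, 5->12, 6->7), giving [15, 9, 12, 7].

[15, 9, 12, 7]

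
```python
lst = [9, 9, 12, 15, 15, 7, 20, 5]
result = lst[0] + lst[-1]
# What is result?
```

lst has length 8. lst[0] = 9.
lst has length 8. Negative index -1 maps to positive index 8 + (-1) = 7. lst[7] = 5.
Sum: 9 + 5 = 14.

14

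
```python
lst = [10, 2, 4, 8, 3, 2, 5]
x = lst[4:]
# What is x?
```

lst has length 7. The slice lst[4:] selects indices [4, 5, 6] (4->3, 5->2, 6->5), giving [3, 2, 5].

[3, 2, 5]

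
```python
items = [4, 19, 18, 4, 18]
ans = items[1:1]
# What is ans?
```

items has length 5. The slice items[1:1] resolves to an empty index range, so the result is [].

[]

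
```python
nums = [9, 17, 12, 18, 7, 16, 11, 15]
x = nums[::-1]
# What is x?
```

nums has length 8. The slice nums[::-1] selects indices [7, 6, 5, 4, 3, 2, 1, 0] (7->15, 6->11, 5->16, 4->7, 3->18, 2->12, 1->17, 0->9), giving [15, 11, 16, 7, 18, 12, 17, 9].

[15, 11, 16, 7, 18, 12, 17, 9]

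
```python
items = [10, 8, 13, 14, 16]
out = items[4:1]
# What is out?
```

items has length 5. The slice items[4:1] resolves to an empty index range, so the result is [].

[]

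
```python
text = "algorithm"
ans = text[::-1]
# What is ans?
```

text has length 9. The slice text[::-1] selects indices [8, 7, 6, 5, 4, 3, 2, 1, 0] (8->'m', 7->'h', 6->'t', 5->'i', 4->'r', 3->'o', 2->'g', 1->'l', 0->'a'), giving 'mhtirogla'.

'mhtirogla'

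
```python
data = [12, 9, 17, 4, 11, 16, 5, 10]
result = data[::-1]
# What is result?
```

data has length 8. The slice data[::-1] selects indices [7, 6, 5, 4, 3, 2, 1, 0] (7->10, 6->5, 5->16, 4->11, 3->4, 2->17, 1->9, 0->12), giving [10, 5, 16, 11, 4, 17, 9, 12].

[10, 5, 16, 11, 4, 17, 9, 12]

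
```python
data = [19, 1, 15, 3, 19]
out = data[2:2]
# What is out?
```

data has length 5. The slice data[2:2] resolves to an empty index range, so the result is [].

[]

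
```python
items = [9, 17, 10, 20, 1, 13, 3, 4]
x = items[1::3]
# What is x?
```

items has length 8. The slice items[1::3] selects indices [1, 4, 7] (1->17, 4->1, 7->4), giving [17, 1, 4].

[17, 1, 4]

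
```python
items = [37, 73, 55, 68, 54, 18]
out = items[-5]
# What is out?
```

items has length 6. Negative index -5 maps to positive index 6 + (-5) = 1. items[1] = 73.

73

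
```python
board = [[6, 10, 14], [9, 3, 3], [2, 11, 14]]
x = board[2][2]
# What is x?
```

board[2] = [2, 11, 14]. Taking column 2 of that row yields 14.

14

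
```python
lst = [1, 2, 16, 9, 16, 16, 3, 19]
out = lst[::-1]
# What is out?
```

lst has length 8. The slice lst[::-1] selects indices [7, 6, 5, 4, 3, 2, 1, 0] (7->19, 6->3, 5->16, 4->16, 3->9, 2->16, 1->2, 0->1), giving [19, 3, 16, 16, 9, 16, 2, 1].

[19, 3, 16, 16, 9, 16, 2, 1]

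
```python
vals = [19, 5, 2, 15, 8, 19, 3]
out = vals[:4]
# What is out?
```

vals has length 7. The slice vals[:4] selects indices [0, 1, 2, 3] (0->19, 1->5, 2->2, 3->15), giving [19, 5, 2, 15].

[19, 5, 2, 15]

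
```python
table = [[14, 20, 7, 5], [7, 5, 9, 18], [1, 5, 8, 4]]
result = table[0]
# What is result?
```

table has 3 rows. Row 0 is [14, 20, 7, 5].

[14, 20, 7, 5]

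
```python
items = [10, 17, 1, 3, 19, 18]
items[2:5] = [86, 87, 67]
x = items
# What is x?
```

items starts as [10, 17, 1, 3, 19, 18] (length 6). The slice items[2:5] covers indices [2, 3, 4] with values [1, 3, 19]. Replacing that slice with [86, 87, 67] (same length) produces [10, 17, 86, 87, 67, 18].

[10, 17, 86, 87, 67, 18]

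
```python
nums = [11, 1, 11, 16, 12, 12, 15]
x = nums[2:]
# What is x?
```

nums has length 7. The slice nums[2:] selects indices [2, 3, 4, 5, 6] (2->11, 3->16, 4->12, 5->12, 6->15), giving [11, 16, 12, 12, 15].

[11, 16, 12, 12, 15]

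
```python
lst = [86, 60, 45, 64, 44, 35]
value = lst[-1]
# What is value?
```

lst has length 6. Negative index -1 maps to positive index 6 + (-1) = 5. lst[5] = 35.

35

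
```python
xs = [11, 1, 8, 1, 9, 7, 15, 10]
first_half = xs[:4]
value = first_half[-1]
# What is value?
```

xs has length 8. The slice xs[:4] selects indices [0, 1, 2, 3] (0->11, 1->1, 2->8, 3->1), giving [11, 1, 8, 1]. So first_half = [11, 1, 8, 1]. Then first_half[-1] = 1.

1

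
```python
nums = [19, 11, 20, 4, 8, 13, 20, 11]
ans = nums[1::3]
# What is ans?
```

nums has length 8. The slice nums[1::3] selects indices [1, 4, 7] (1->11, 4->8, 7->11), giving [11, 8, 11].

[11, 8, 11]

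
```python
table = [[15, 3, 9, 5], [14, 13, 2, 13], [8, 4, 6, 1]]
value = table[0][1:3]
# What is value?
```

table[0] = [15, 3, 9, 5]. table[0] has length 4. The slice table[0][1:3] selects indices [1, 2] (1->3, 2->9), giving [3, 9].

[3, 9]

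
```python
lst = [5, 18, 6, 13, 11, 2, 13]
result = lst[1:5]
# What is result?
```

lst has length 7. The slice lst[1:5] selects indices [1, 2, 3, 4] (1->18, 2->6, 3->13, 4->11), giving [18, 6, 13, 11].

[18, 6, 13, 11]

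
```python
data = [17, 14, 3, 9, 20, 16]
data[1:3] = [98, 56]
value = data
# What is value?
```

data starts as [17, 14, 3, 9, 20, 16] (length 6). The slice data[1:3] covers indices [1, 2] with values [14, 3]. Replacing that slice with [98, 56] (same length) produces [17, 98, 56, 9, 20, 16].

[17, 98, 56, 9, 20, 16]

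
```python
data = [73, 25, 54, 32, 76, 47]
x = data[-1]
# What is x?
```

data has length 6. Negative index -1 maps to positive index 6 + (-1) = 5. data[5] = 47.

47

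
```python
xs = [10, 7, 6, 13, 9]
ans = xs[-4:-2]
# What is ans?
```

xs has length 5. The slice xs[-4:-2] selects indices [1, 2] (1->7, 2->6), giving [7, 6].

[7, 6]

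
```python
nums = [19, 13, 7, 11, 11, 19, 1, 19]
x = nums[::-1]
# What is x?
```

nums has length 8. The slice nums[::-1] selects indices [7, 6, 5, 4, 3, 2, 1, 0] (7->19, 6->1, 5->19, 4->11, 3->11, 2->7, 1->13, 0->19), giving [19, 1, 19, 11, 11, 7, 13, 19].

[19, 1, 19, 11, 11, 7, 13, 19]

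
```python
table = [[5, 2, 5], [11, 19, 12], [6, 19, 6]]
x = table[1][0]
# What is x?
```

table[1] = [11, 19, 12]. Taking column 0 of that row yields 11.

11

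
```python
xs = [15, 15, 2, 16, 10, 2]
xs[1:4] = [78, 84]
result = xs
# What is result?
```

xs starts as [15, 15, 2, 16, 10, 2] (length 6). The slice xs[1:4] covers indices [1, 2, 3] with values [15, 2, 16]. Replacing that slice with [78, 84] (different length) produces [15, 78, 84, 10, 2].

[15, 78, 84, 10, 2]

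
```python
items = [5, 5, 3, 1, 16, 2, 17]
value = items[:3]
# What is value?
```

items has length 7. The slice items[:3] selects indices [0, 1, 2] (0->5, 1->5, 2->3), giving [5, 5, 3].

[5, 5, 3]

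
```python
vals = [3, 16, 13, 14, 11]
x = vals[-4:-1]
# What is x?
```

vals has length 5. The slice vals[-4:-1] selects indices [1, 2, 3] (1->16, 2->13, 3->14), giving [16, 13, 14].

[16, 13, 14]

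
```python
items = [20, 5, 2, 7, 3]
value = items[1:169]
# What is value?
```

items has length 5. The slice items[1:169] selects indices [1, 2, 3, 4] (1->5, 2->2, 3->7, 4->3), giving [5, 2, 7, 3].

[5, 2, 7, 3]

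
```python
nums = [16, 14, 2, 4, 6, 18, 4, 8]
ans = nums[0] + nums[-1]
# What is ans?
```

nums has length 8. nums[0] = 16.
nums has length 8. Negative index -1 maps to positive index 8 + (-1) = 7. nums[7] = 8.
Sum: 16 + 8 = 24.

24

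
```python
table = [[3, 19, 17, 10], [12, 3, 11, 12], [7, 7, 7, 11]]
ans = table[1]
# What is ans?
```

table has 3 rows. Row 1 is [12, 3, 11, 12].

[12, 3, 11, 12]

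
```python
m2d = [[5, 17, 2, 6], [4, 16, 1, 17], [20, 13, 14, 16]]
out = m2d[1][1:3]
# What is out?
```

m2d[1] = [4, 16, 1, 17]. m2d[1] has length 4. The slice m2d[1][1:3] selects indices [1, 2] (1->16, 2->1), giving [16, 1].

[16, 1]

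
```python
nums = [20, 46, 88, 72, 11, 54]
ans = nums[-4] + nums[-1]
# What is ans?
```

nums has length 6. Negative index -4 maps to positive index 6 + (-4) = 2. nums[2] = 88.
nums has length 6. Negative index -1 maps to positive index 6 + (-1) = 5. nums[5] = 54.
Sum: 88 + 54 = 142.

142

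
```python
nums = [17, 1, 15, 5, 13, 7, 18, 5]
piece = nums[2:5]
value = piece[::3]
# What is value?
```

nums has length 8. The slice nums[2:5] selects indices [2, 3, 4] (2->15, 3->5, 4->13), giving [15, 5, 13]. So piece = [15, 5, 13]. piece has length 3. The slice piece[::3] selects indices [0] (0->15), giving [15].

[15]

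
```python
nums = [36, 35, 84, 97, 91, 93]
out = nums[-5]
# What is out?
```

nums has length 6. Negative index -5 maps to positive index 6 + (-5) = 1. nums[1] = 35.

35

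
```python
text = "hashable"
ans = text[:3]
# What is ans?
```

text has length 8. The slice text[:3] selects indices [0, 1, 2] (0->'h', 1->'a', 2->'s'), giving 'has'.

'has'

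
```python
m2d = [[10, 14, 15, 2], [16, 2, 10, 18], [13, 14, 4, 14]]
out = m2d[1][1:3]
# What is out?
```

m2d[1] = [16, 2, 10, 18]. m2d[1] has length 4. The slice m2d[1][1:3] selects indices [1, 2] (1->2, 2->10), giving [2, 10].

[2, 10]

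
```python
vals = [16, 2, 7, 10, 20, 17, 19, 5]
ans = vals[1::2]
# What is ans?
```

vals has length 8. The slice vals[1::2] selects indices [1, 3, 5, 7] (1->2, 3->10, 5->17, 7->5), giving [2, 10, 17, 5].

[2, 10, 17, 5]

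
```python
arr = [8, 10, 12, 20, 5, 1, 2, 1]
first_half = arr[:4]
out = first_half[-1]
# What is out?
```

arr has length 8. The slice arr[:4] selects indices [0, 1, 2, 3] (0->8, 1->10, 2->12, 3->20), giving [8, 10, 12, 20]. So first_half = [8, 10, 12, 20]. Then first_half[-1] = 20.

20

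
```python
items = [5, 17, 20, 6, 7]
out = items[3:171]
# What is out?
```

items has length 5. The slice items[3:171] selects indices [3, 4] (3->6, 4->7), giving [6, 7].

[6, 7]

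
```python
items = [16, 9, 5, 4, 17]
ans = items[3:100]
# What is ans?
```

items has length 5. The slice items[3:100] selects indices [3, 4] (3->4, 4->17), giving [4, 17].

[4, 17]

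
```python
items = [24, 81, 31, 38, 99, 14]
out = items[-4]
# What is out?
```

items has length 6. Negative index -4 maps to positive index 6 + (-4) = 2. items[2] = 31.

31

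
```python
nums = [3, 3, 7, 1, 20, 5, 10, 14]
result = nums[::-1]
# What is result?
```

nums has length 8. The slice nums[::-1] selects indices [7, 6, 5, 4, 3, 2, 1, 0] (7->14, 6->10, 5->5, 4->20, 3->1, 2->7, 1->3, 0->3), giving [14, 10, 5, 20, 1, 7, 3, 3].

[14, 10, 5, 20, 1, 7, 3, 3]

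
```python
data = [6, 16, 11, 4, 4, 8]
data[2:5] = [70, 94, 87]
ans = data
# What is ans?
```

data starts as [6, 16, 11, 4, 4, 8] (length 6). The slice data[2:5] covers indices [2, 3, 4] with values [11, 4, 4]. Replacing that slice with [70, 94, 87] (same length) produces [6, 16, 70, 94, 87, 8].

[6, 16, 70, 94, 87, 8]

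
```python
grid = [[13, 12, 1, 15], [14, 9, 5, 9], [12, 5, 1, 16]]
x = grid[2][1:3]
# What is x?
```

grid[2] = [12, 5, 1, 16]. grid[2] has length 4. The slice grid[2][1:3] selects indices [1, 2] (1->5, 2->1), giving [5, 1].

[5, 1]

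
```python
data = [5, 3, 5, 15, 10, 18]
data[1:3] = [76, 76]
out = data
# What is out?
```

data starts as [5, 3, 5, 15, 10, 18] (length 6). The slice data[1:3] covers indices [1, 2] with values [3, 5]. Replacing that slice with [76, 76] (same length) produces [5, 76, 76, 15, 10, 18].

[5, 76, 76, 15, 10, 18]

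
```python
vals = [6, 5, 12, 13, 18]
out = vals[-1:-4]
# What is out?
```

vals has length 5. The slice vals[-1:-4] resolves to an empty index range, so the result is [].

[]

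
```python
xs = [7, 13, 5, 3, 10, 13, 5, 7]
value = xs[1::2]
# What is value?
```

xs has length 8. The slice xs[1::2] selects indices [1, 3, 5, 7] (1->13, 3->3, 5->13, 7->7), giving [13, 3, 13, 7].

[13, 3, 13, 7]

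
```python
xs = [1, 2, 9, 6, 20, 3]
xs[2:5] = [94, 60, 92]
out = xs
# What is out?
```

xs starts as [1, 2, 9, 6, 20, 3] (length 6). The slice xs[2:5] covers indices [2, 3, 4] with values [9, 6, 20]. Replacing that slice with [94, 60, 92] (same length) produces [1, 2, 94, 60, 92, 3].

[1, 2, 94, 60, 92, 3]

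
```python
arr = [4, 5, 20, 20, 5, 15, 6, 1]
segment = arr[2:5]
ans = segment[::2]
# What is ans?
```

arr has length 8. The slice arr[2:5] selects indices [2, 3, 4] (2->20, 3->20, 4->5), giving [20, 20, 5]. So segment = [20, 20, 5]. segment has length 3. The slice segment[::2] selects indices [0, 2] (0->20, 2->5), giving [20, 5].

[20, 5]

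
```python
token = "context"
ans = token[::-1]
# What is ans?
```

token has length 7. The slice token[::-1] selects indices [6, 5, 4, 3, 2, 1, 0] (6->'t', 5->'x', 4->'e', 3->'t', 2->'n', 1->'o', 0->'c'), giving 'txetnoc'.

'txetnoc'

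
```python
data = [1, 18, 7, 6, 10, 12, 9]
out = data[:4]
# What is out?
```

data has length 7. The slice data[:4] selects indices [0, 1, 2, 3] (0->1, 1->18, 2->7, 3->6), giving [1, 18, 7, 6].

[1, 18, 7, 6]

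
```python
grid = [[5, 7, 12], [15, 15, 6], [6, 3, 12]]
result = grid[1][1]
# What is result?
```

grid[1] = [15, 15, 6]. Taking column 1 of that row yields 15.

15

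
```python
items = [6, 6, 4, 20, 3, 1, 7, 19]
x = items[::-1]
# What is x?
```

items has length 8. The slice items[::-1] selects indices [7, 6, 5, 4, 3, 2, 1, 0] (7->19, 6->7, 5->1, 4->3, 3->20, 2->4, 1->6, 0->6), giving [19, 7, 1, 3, 20, 4, 6, 6].

[19, 7, 1, 3, 20, 4, 6, 6]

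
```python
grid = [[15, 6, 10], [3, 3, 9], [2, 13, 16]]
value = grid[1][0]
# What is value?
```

grid[1] = [3, 3, 9]. Taking column 0 of that row yields 3.

3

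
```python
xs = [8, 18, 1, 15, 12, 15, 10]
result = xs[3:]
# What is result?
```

xs has length 7. The slice xs[3:] selects indices [3, 4, 5, 6] (3->15, 4->12, 5->15, 6->10), giving [15, 12, 15, 10].

[15, 12, 15, 10]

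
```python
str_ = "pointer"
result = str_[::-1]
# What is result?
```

str_ has length 7. The slice str_[::-1] selects indices [6, 5, 4, 3, 2, 1, 0] (6->'r', 5->'e', 4->'t', 3->'n', 2->'i', 1->'o', 0->'p'), giving 'retniop'.

'retniop'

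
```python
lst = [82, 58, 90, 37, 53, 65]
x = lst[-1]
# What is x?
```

lst has length 6. Negative index -1 maps to positive index 6 + (-1) = 5. lst[5] = 65.

65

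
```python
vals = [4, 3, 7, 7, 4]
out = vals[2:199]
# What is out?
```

vals has length 5. The slice vals[2:199] selects indices [2, 3, 4] (2->7, 3->7, 4->4), giving [7, 7, 4].

[7, 7, 4]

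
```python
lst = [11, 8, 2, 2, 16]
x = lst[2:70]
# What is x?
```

lst has length 5. The slice lst[2:70] selects indices [2, 3, 4] (2->2, 3->2, 4->16), giving [2, 2, 16].

[2, 2, 16]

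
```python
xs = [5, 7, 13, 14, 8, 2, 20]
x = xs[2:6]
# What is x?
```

xs has length 7. The slice xs[2:6] selects indices [2, 3, 4, 5] (2->13, 3->14, 4->8, 5->2), giving [13, 14, 8, 2].

[13, 14, 8, 2]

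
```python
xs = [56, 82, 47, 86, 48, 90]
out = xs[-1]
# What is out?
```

xs has length 6. Negative index -1 maps to positive index 6 + (-1) = 5. xs[5] = 90.

90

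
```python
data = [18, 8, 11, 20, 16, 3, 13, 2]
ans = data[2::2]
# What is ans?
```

data has length 8. The slice data[2::2] selects indices [2, 4, 6] (2->11, 4->16, 6->13), giving [11, 16, 13].

[11, 16, 13]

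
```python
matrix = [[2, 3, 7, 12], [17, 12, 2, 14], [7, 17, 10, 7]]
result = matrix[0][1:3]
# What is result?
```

matrix[0] = [2, 3, 7, 12]. matrix[0] has length 4. The slice matrix[0][1:3] selects indices [1, 2] (1->3, 2->7), giving [3, 7].

[3, 7]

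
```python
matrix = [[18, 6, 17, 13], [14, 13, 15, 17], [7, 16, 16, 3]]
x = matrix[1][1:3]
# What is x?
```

matrix[1] = [14, 13, 15, 17]. matrix[1] has length 4. The slice matrix[1][1:3] selects indices [1, 2] (1->13, 2->15), giving [13, 15].

[13, 15]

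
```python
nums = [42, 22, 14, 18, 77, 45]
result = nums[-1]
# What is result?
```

nums has length 6. Negative index -1 maps to positive index 6 + (-1) = 5. nums[5] = 45.

45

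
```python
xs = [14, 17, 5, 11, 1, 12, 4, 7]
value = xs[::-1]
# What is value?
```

xs has length 8. The slice xs[::-1] selects indices [7, 6, 5, 4, 3, 2, 1, 0] (7->7, 6->4, 5->12, 4->1, 3->11, 2->5, 1->17, 0->14), giving [7, 4, 12, 1, 11, 5, 17, 14].

[7, 4, 12, 1, 11, 5, 17, 14]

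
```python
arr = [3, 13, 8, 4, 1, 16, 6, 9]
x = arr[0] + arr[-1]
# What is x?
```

arr has length 8. arr[0] = 3.
arr has length 8. Negative index -1 maps to positive index 8 + (-1) = 7. arr[7] = 9.
Sum: 3 + 9 = 12.

12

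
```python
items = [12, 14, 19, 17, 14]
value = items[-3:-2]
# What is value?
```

items has length 5. The slice items[-3:-2] selects indices [2] (2->19), giving [19].

[19]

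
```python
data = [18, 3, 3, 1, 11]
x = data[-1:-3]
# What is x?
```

data has length 5. The slice data[-1:-3] resolves to an empty index range, so the result is [].

[]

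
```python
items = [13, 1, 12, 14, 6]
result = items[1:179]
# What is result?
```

items has length 5. The slice items[1:179] selects indices [1, 2, 3, 4] (1->1, 2->12, 3->14, 4->6), giving [1, 12, 14, 6].

[1, 12, 14, 6]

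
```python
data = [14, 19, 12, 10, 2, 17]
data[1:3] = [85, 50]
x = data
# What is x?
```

data starts as [14, 19, 12, 10, 2, 17] (length 6). The slice data[1:3] covers indices [1, 2] with values [19, 12]. Replacing that slice with [85, 50] (same length) produces [14, 85, 50, 10, 2, 17].

[14, 85, 50, 10, 2, 17]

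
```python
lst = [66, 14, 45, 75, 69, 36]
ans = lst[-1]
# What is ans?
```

lst has length 6. Negative index -1 maps to positive index 6 + (-1) = 5. lst[5] = 36.

36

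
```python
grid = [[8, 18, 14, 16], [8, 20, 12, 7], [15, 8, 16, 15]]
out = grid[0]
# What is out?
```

grid has 3 rows. Row 0 is [8, 18, 14, 16].

[8, 18, 14, 16]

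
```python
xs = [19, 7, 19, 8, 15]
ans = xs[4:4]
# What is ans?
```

xs has length 5. The slice xs[4:4] resolves to an empty index range, so the result is [].

[]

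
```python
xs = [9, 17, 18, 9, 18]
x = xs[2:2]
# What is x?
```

xs has length 5. The slice xs[2:2] resolves to an empty index range, so the result is [].

[]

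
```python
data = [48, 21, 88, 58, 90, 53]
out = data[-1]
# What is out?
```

data has length 6. Negative index -1 maps to positive index 6 + (-1) = 5. data[5] = 53.

53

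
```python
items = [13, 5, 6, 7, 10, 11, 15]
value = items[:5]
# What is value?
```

items has length 7. The slice items[:5] selects indices [0, 1, 2, 3, 4] (0->13, 1->5, 2->6, 3->7, 4->10), giving [13, 5, 6, 7, 10].

[13, 5, 6, 7, 10]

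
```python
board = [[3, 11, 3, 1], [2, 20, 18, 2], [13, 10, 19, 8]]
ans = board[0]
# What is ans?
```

board has 3 rows. Row 0 is [3, 11, 3, 1].

[3, 11, 3, 1]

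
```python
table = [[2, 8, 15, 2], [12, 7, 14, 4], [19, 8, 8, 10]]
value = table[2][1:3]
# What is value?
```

table[2] = [19, 8, 8, 10]. table[2] has length 4. The slice table[2][1:3] selects indices [1, 2] (1->8, 2->8), giving [8, 8].

[8, 8]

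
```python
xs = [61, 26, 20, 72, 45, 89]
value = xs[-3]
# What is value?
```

xs has length 6. Negative index -3 maps to positive index 6 + (-3) = 3. xs[3] = 72.

72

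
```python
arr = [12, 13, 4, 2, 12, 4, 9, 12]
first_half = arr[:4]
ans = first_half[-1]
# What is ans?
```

arr has length 8. The slice arr[:4] selects indices [0, 1, 2, 3] (0->12, 1->13, 2->4, 3->2), giving [12, 13, 4, 2]. So first_half = [12, 13, 4, 2]. Then first_half[-1] = 2.

2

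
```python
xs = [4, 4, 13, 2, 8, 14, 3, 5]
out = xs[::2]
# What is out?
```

xs has length 8. The slice xs[::2] selects indices [0, 2, 4, 6] (0->4, 2->13, 4->8, 6->3), giving [4, 13, 8, 3].

[4, 13, 8, 3]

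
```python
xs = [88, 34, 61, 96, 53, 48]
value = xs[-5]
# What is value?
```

xs has length 6. Negative index -5 maps to positive index 6 + (-5) = 1. xs[1] = 34.

34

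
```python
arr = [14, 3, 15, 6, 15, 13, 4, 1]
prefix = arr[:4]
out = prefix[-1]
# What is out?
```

arr has length 8. The slice arr[:4] selects indices [0, 1, 2, 3] (0->14, 1->3, 2->15, 3->6), giving [14, 3, 15, 6]. So prefix = [14, 3, 15, 6]. Then prefix[-1] = 6.

6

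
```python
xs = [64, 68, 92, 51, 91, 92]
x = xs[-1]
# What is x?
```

xs has length 6. Negative index -1 maps to positive index 6 + (-1) = 5. xs[5] = 92.

92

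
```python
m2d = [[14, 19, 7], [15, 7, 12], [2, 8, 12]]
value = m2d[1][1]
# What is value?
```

m2d[1] = [15, 7, 12]. Taking column 1 of that row yields 7.

7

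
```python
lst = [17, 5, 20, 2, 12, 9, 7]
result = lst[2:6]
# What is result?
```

lst has length 7. The slice lst[2:6] selects indices [2, 3, 4, 5] (2->20, 3->2, 4->12, 5->9), giving [20, 2, 12, 9].

[20, 2, 12, 9]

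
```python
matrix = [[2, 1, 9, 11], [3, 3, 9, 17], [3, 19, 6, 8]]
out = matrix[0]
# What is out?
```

matrix has 3 rows. Row 0 is [2, 1, 9, 11].

[2, 1, 9, 11]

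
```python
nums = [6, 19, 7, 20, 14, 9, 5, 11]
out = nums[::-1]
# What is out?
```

nums has length 8. The slice nums[::-1] selects indices [7, 6, 5, 4, 3, 2, 1, 0] (7->11, 6->5, 5->9, 4->14, 3->20, 2->7, 1->19, 0->6), giving [11, 5, 9, 14, 20, 7, 19, 6].

[11, 5, 9, 14, 20, 7, 19, 6]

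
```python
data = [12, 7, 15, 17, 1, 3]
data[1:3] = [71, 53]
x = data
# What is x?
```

data starts as [12, 7, 15, 17, 1, 3] (length 6). The slice data[1:3] covers indices [1, 2] with values [7, 15]. Replacing that slice with [71, 53] (same length) produces [12, 71, 53, 17, 1, 3].

[12, 71, 53, 17, 1, 3]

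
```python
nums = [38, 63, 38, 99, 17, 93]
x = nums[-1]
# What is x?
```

nums has length 6. Negative index -1 maps to positive index 6 + (-1) = 5. nums[5] = 93.

93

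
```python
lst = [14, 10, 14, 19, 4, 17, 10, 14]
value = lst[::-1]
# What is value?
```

lst has length 8. The slice lst[::-1] selects indices [7, 6, 5, 4, 3, 2, 1, 0] (7->14, 6->10, 5->17, 4->4, 3->19, 2->14, 1->10, 0->14), giving [14, 10, 17, 4, 19, 14, 10, 14].

[14, 10, 17, 4, 19, 14, 10, 14]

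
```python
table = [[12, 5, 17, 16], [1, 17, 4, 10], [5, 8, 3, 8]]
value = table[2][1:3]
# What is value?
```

table[2] = [5, 8, 3, 8]. table[2] has length 4. The slice table[2][1:3] selects indices [1, 2] (1->8, 2->3), giving [8, 3].

[8, 3]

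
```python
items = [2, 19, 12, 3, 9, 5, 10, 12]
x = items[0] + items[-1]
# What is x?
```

items has length 8. items[0] = 2.
items has length 8. Negative index -1 maps to positive index 8 + (-1) = 7. items[7] = 12.
Sum: 2 + 12 = 14.

14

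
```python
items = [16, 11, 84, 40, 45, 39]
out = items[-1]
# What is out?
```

items has length 6. Negative index -1 maps to positive index 6 + (-1) = 5. items[5] = 39.

39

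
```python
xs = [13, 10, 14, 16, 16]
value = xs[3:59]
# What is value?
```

xs has length 5. The slice xs[3:59] selects indices [3, 4] (3->16, 4->16), giving [16, 16].

[16, 16]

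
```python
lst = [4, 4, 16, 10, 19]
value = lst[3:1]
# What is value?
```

lst has length 5. The slice lst[3:1] resolves to an empty index range, so the result is [].

[]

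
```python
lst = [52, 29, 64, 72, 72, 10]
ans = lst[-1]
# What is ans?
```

lst has length 6. Negative index -1 maps to positive index 6 + (-1) = 5. lst[5] = 10.

10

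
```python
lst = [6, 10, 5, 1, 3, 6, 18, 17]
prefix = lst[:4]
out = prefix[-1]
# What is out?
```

lst has length 8. The slice lst[:4] selects indices [0, 1, 2, 3] (0->6, 1->10, 2->5, 3->1), giving [6, 10, 5, 1]. So prefix = [6, 10, 5, 1]. Then prefix[-1] = 1.

1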